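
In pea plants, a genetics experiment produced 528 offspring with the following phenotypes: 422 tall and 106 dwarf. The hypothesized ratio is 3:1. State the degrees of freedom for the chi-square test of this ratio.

1

A goodness-of-fit test with 2 phenotype classes has df = 2 − 1 = 1.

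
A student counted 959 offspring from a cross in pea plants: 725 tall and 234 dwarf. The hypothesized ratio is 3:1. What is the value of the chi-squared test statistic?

The 3:1 ratio has 4 parts, so with N = 959 the expected counts are:
  tall: 959 × 3/4 = 719.25
  dwarf: 959 × 1/4 = 239.75
χ² = Σ (O − E)² / E
  tall: (725 − 719.25)² / 719.25 = 0.0460
  dwarf: (234 − 239.75)² / 239.75 = 0.1379
χ² = 0.0460 + 0.1379 = 0.1839 ≈ 0.184

0.184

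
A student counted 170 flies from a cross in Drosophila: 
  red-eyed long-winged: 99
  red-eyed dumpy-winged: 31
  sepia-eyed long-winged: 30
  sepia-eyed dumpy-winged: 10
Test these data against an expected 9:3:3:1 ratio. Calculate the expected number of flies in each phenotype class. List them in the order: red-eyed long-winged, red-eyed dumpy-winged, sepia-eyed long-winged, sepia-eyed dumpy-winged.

95.625, 31.875, 31.875, 10.625

Under the 9:3:3:1 hypothesis (Σ ratio = 16, N = 170):
  red-eyed long-winged: 170 × 9/16 = 95.625
  red-eyed dumpy-winged: 170 × 3/16 = 31.875
  sepia-eyed long-winged: 170 × 3/16 = 31.875
  sepia-eyed dumpy-winged: 170 × 1/16 = 10.625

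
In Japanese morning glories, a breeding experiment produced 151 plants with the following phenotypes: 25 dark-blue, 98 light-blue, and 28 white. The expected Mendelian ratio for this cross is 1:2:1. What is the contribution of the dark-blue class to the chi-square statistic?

Expected counts for N = 151 under a 1:2:1 ratio (total parts = 4):
  dark-blue: 151 × 1/4 = 37.75
  light-blue: 151 × 2/4 = 75.5
  white: 151 × 1/4 = 37.75
Contribution of dark-blue: (25 − 37.75)² / 37.75 = 4.3063

4.306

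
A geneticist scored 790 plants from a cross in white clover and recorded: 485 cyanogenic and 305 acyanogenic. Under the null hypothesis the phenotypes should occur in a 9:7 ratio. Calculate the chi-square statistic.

Under the 9:7 hypothesis (Σ ratio = 16, N = 790):
  cyanogenic: 790 × 9/16 = 444.375
  acyanogenic: 790 × 7/16 = 345.625
χ² = Σ (O − E)² / E
  cyanogenic: (485 − 444.375)² / 444.375 = 3.7140
  acyanogenic: (305 − 345.625)² / 345.625 = 4.7751
χ² = 3.7140 + 4.7751 = 8.4891 ≈ 8.489

8.489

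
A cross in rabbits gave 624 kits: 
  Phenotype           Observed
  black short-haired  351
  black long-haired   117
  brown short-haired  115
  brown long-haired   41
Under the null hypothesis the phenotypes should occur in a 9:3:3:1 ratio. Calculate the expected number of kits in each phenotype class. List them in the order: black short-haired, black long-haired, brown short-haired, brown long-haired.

351, 117, 117, 39

Under the 9:3:3:1 hypothesis (Σ ratio = 16, N = 624):
  black short-haired: 624 × 9/16 = 351
  black long-haired: 624 × 3/16 = 117
  brown short-haired: 624 × 3/16 = 117
  brown long-haired: 624 × 1/16 = 39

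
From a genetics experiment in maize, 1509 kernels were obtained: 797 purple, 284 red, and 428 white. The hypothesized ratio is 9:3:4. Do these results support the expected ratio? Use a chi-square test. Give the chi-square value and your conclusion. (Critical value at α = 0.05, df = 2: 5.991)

9.994; not consistent

Under the 9:3:4 hypothesis (Σ ratio = 16, N = 1509):
  purple: 1509 × 9/16 = 848.8125
  red: 1509 × 3/16 = 282.9375
  white: 1509 × 4/16 = 377.25
χ² = Σ (O − E)² / E
  purple: (797 − 848.8125)² / 848.8125 = 3.1627
  red: (284 − 282.9375)² / 282.9375 = 0.0040
  white: (428 − 377.25)² / 377.25 = 6.8272
χ² = 3.1627 + 0.0040 + 6.8272 = 9.9939 ≈ 9.994
Degrees of freedom = 3 − 1 = 2; critical value at α = 0.05 is 5.991.
Since 9.994 > 5.991, we reject the null hypothesis — the data do not fit the 9:3:4 ratio.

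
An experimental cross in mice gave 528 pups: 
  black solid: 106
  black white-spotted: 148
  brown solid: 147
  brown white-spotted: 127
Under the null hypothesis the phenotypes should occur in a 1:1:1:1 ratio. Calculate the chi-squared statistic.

Expected counts for N = 528 under a 1:1:1:1 ratio (total parts = 4):
  black solid: 528 × 1/4 = 132
  black white-spotted: 528 × 1/4 = 132
  brown solid: 528 × 1/4 = 132
  brown white-spotted: 528 × 1/4 = 132
χ² = Σ (O − E)² / E
  black solid: (106 − 132)² / 132 = 5.1212
  black white-spotted: (148 − 132)² / 132 = 1.9394
  brown solid: (147 − 132)² / 132 = 1.7045
  brown white-spotted: (127 − 132)² / 132 = 0.1894
χ² = 5.1212 + 1.9394 + 1.7045 + 0.1894 = 8.9545 ≈ 8.955

8.955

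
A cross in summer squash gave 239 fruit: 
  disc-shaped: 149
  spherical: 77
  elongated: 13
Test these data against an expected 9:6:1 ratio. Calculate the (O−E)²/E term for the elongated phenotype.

The 9:6:1 ratio has 16 parts, so with N = 239 the expected counts are:
  disc-shaped: 239 × 9/16 = 134.4375
  spherical: 239 × 6/16 = 89.625
  elongated: 239 × 1/16 = 14.9375
Contribution of elongated: (13 − 14.9375)² / 14.9375 = 0.2513

0.251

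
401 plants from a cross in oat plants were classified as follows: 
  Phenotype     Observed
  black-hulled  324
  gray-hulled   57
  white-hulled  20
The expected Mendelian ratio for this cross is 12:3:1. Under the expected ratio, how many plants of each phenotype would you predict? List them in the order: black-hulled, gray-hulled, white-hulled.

The 12:3:1 ratio has 16 parts, so with N = 401 the expected counts are:
  black-hulled: 401 × 12/16 = 300.75
  gray-hulled: 401 × 3/16 = 75.1875
  white-hulled: 401 × 1/16 = 25.0625

300.75, 75.1875, 25.0625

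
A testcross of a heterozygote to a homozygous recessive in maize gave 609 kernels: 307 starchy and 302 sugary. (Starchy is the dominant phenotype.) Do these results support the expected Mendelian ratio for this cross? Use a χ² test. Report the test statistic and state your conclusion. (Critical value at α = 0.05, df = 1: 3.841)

A testcross of a heterozygote (Aa × aa) gives a 1:1 phenotypic ratio.
Total ratio parts = 2. Expected numbers out of 609:
  starchy: 609 × 1/2 = 304.5
  sugary: 609 × 1/2 = 304.5
χ² = Σ (O − E)² / E
  starchy: (307 − 304.5)² / 304.5 = 0.0205
  sugary: (302 − 304.5)² / 304.5 = 0.0205
χ² = 0.0205 + 0.0205 = 0.041
Degrees of freedom = 2 − 1 = 1; critical value at α = 0.05 is 3.841.
Since 0.041 < 3.841, we fail to reject the null hypothesis — the data are consistent with the 1:1 ratio.

0.041; consistent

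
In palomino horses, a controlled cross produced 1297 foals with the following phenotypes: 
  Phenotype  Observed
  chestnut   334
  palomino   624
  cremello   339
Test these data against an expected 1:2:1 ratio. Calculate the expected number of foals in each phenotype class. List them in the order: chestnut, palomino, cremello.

Under the 1:2:1 hypothesis (Σ ratio = 4, N = 1297):
  chestnut: 1297 × 1/4 = 324.25
  palomino: 1297 × 2/4 = 648.5
  cremello: 1297 × 1/4 = 324.25

324.25, 648.5, 324.25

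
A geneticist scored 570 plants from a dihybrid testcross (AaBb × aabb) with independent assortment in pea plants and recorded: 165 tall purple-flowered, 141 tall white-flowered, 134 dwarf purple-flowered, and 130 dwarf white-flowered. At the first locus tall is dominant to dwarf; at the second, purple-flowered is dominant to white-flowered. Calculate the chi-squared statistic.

5.172

A dihybrid testcross with independent assortment gives a 1:1:1:1 ratio.
Expected counts for N = 570 under a 1:1:1:1 ratio (total parts = 4):
  tall purple-flowered: 570 × 1/4 = 142.5
  tall white-flowered: 570 × 1/4 = 142.5
  dwarf purple-flowered: 570 × 1/4 = 142.5
  dwarf white-flowered: 570 × 1/4 = 142.5
χ² = Σ (O − E)² / E
  tall purple-flowered: (165 − 142.5)² / 142.5 = 3.5526
  tall white-flowered: (141 − 142.5)² / 142.5 = 0.0158
  dwarf purple-flowered: (134 − 142.5)² / 142.5 = 0.5070
  dwarf white-flowered: (130 − 142.5)² / 142.5 = 1.0965
χ² = 3.5526 + 0.0158 + 0.5070 + 1.0965 = 5.1719 ≈ 5.172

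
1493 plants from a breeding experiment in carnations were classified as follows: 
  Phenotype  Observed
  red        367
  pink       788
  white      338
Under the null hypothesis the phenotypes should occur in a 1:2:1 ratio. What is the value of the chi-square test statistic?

The 1:2:1 ratio has 4 parts, so with N = 1493 the expected counts are:
  red: 1493 × 1/4 = 373.25
  pink: 1493 × 2/4 = 746.5
  white: 1493 × 1/4 = 373.25
χ² = Σ (O − E)² / E
  red: (367 − 373.25)² / 373.25 = 0.1047
  pink: (788 − 746.5)² / 746.5 = 2.3071
  white: (338 − 373.25)² / 373.25 = 3.3290
χ² = 0.1047 + 2.3071 + 3.3290 = 5.7408 ≈ 5.741

5.741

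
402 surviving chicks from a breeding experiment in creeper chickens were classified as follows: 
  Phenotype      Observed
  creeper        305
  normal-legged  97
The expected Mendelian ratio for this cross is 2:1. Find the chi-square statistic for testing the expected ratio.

15.325

Total ratio parts = 3. Expected numbers out of 402:
  creeper: 402 × 2/3 = 268
  normal-legged: 402 × 1/3 = 134
χ² = Σ (O − E)² / E
  creeper: (305 − 268)² / 268 = 5.1082
  normal-legged: (97 − 134)² / 134 = 10.2164
χ² = 5.1082 + 10.2164 = 15.3246 ≈ 15.325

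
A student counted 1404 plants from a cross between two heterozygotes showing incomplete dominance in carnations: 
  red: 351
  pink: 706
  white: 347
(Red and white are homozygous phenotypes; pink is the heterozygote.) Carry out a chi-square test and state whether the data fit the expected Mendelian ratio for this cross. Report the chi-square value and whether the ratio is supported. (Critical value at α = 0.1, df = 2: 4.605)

With incomplete dominance, a heterozygote × heterozygote cross gives a 1:2:1 phenotypic ratio.
The 1:2:1 ratio has 4 parts, so with N = 1404 the expected counts are:
  red: 1404 × 1/4 = 351
  pink: 1404 × 2/4 = 702
  white: 1404 × 1/4 = 351
χ² = Σ (O − E)² / E
  red: (351 − 351)² / 351 = 0.0000
  pink: (706 − 702)² / 702 = 0.0228
  white: (347 − 351)² / 351 = 0.0456
χ² = 0.0000 + 0.0228 + 0.0456 = 0.0684 ≈ 0.068
Degrees of freedom = 3 − 1 = 2; critical value at α = 0.1 is 4.605.
Since 0.068 < 4.605, we fail to reject the null hypothesis — the data are consistent with the 1:2:1 ratio.

0.068; consistent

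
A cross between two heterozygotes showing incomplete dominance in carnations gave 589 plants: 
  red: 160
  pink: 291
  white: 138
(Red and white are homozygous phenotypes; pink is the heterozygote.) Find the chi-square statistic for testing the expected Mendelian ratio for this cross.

With incomplete dominance, a heterozygote × heterozygote cross gives a 1:2:1 phenotypic ratio.
The 1:2:1 ratio has 4 parts, so with N = 589 the expected counts are:
  red: 589 × 1/4 = 147.25
  pink: 589 × 2/4 = 294.5
  white: 589 × 1/4 = 147.25
χ² = Σ (O − E)² / E
  red: (160 − 147.25)² / 147.25 = 1.1040
  pink: (291 − 294.5)² / 294.5 = 0.0416
  white: (138 − 147.25)² / 147.25 = 0.5811
χ² = 1.1040 + 0.0416 + 0.5811 = 1.7267 ≈ 1.727

1.727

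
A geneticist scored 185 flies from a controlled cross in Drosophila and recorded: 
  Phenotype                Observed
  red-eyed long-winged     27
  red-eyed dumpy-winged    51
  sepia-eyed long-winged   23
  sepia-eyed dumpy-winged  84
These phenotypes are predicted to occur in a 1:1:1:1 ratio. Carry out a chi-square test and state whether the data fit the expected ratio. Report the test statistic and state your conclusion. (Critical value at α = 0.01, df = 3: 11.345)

Under the 1:1:1:1 hypothesis (Σ ratio = 4, N = 185):
  red-eyed long-winged: 185 × 1/4 = 46.25
  red-eyed dumpy-winged: 185 × 1/4 = 46.25
  sepia-eyed long-winged: 185 × 1/4 = 46.25
  sepia-eyed dumpy-winged: 185 × 1/4 = 46.25
χ² = Σ (O − E)² / E
  red-eyed long-winged: (27 − 46.25)² / 46.25 = 8.0122
  red-eyed dumpy-winged: (51 − 46.25)² / 46.25 = 0.4878
  sepia-eyed long-winged: (23 − 46.25)² / 46.25 = 11.6878
  sepia-eyed dumpy-winged: (84 − 46.25)² / 46.25 = 30.8122
χ² = 8.0122 + 0.4878 + 11.6878 + 30.8122 = 51.000
Degrees of freedom = 4 − 1 = 3; critical value at α = 0.01 is 11.345.
Since 51.000 > 11.345, we reject the null hypothesis — the data do not fit the 1:1:1:1 ratio.

51.000; not consistent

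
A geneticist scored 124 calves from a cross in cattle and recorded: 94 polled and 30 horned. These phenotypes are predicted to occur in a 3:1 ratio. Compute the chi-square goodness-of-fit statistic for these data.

Expected counts for N = 124 under a 3:1 ratio (total parts = 4):
  polled: 124 × 3/4 = 93
  horned: 124 × 1/4 = 31
χ² = Σ (O − E)² / E
  polled: (94 − 93)² / 93 = 0.0108
  horned: (30 − 31)² / 31 = 0.0323
χ² = 0.0108 + 0.0323 = 0.0431 ≈ 0.043

0.043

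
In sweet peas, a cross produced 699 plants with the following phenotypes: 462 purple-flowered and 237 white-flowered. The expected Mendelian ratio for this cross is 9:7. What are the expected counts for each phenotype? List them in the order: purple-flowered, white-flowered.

Under the 9:7 hypothesis (Σ ratio = 16, N = 699):
  purple-flowered: 699 × 9/16 = 393.1875
  white-flowered: 699 × 7/16 = 305.8125

393.1875, 305.8125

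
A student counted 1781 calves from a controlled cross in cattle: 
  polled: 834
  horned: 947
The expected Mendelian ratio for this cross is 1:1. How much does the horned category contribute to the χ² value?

Total ratio parts = 2. Expected numbers out of 1781:
  polled: 1781 × 1/2 = 890.5
  horned: 1781 × 1/2 = 890.5
Contribution of horned: (947 − 890.5)² / 890.5 = 3.5848

3.585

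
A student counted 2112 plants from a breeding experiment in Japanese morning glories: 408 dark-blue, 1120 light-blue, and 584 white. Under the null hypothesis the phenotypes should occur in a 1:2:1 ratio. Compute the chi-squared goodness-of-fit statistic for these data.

Expected counts for N = 2112 under a 1:2:1 ratio (total parts = 4):
  dark-blue: 2112 × 1/4 = 528
  light-blue: 2112 × 2/4 = 1056
  white: 2112 × 1/4 = 528
χ² = Σ (O − E)² / E
  dark-blue: (408 − 528)² / 528 = 27.2727
  light-blue: (1120 − 1056)² / 1056 = 3.8788
  white: (584 − 528)² / 528 = 5.9394
χ² = 27.2727 + 3.8788 + 5.9394 = 37.0909 ≈ 37.091

37.091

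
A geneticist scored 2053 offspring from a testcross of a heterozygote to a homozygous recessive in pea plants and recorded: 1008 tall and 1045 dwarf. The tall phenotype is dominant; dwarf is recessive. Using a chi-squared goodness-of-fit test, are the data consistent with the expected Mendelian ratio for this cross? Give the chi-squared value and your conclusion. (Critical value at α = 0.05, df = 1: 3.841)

0.667; consistent

A testcross of a heterozygote (Aa × aa) gives a 1:1 phenotypic ratio.
Total ratio parts = 2. Expected numbers out of 2053:
  tall: 2053 × 1/2 = 1026.5
  dwarf: 2053 × 1/2 = 1026.5
χ² = Σ (O − E)² / E
  tall: (1008 − 1026.5)² / 1026.5 = 0.3334
  dwarf: (1045 − 1026.5)² / 1026.5 = 0.3334
χ² = 0.3334 + 0.3334 = 0.6668 ≈ 0.667
Degrees of freedom = 2 − 1 = 1; critical value at α = 0.05 is 3.841.
Since 0.667 < 3.841, we fail to reject the null hypothesis — the data are consistent with the 1:1 ratio.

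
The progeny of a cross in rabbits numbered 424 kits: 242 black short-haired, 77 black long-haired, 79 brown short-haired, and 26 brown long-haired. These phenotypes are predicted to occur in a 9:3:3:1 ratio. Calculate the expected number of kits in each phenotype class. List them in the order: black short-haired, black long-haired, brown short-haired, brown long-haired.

238.5, 79.5, 79.5, 26.5

Expected counts for N = 424 under a 9:3:3:1 ratio (total parts = 16):
  black short-haired: 424 × 9/16 = 238.5
  black long-haired: 424 × 3/16 = 79.5
  brown short-haired: 424 × 3/16 = 79.5
  brown long-haired: 424 × 1/16 = 26.5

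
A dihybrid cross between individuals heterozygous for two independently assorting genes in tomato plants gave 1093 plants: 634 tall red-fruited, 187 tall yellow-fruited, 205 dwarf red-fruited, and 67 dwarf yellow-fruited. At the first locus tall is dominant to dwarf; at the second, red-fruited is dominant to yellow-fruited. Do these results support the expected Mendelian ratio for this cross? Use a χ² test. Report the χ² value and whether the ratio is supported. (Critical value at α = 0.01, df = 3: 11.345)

2.194; consistent

A dihybrid F₂ with independent assortment and complete dominance at both loci gives a 9:3:3:1 phenotypic ratio.
The 9:3:3:1 ratio has 16 parts, so with N = 1093 the expected counts are:
  tall red-fruited: 1093 × 9/16 = 614.8125
  tall yellow-fruited: 1093 × 3/16 = 204.9375
  dwarf red-fruited: 1093 × 3/16 = 204.9375
  dwarf yellow-fruited: 1093 × 1/16 = 68.3125
χ² = Σ (O − E)² / E
  tall red-fruited: (634 − 614.8125)² / 614.8125 = 0.5988
  tall yellow-fruited: (187 − 204.9375)² / 204.9375 = 1.5700
  dwarf red-fruited: (205 − 204.9375)² / 204.9375 = 0.0000
  dwarf yellow-fruited: (67 − 68.3125)² / 68.3125 = 0.0252
χ² = 0.5988 + 1.5700 + 0.0000 + 0.0252 = 2.194
Degrees of freedom = 4 − 1 = 3; critical value at α = 0.01 is 11.345.
Since 2.194 < 11.345, we fail to reject the null hypothesis — the data are consistent with the 9:3:3:1 ratio.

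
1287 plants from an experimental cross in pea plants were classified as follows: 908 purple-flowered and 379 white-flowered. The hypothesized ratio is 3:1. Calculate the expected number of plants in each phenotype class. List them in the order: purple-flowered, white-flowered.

965.25, 321.75

The 3:1 ratio has 4 parts, so with N = 1287 the expected counts are:
  purple-flowered: 1287 × 3/4 = 965.25
  white-flowered: 1287 × 1/4 = 321.75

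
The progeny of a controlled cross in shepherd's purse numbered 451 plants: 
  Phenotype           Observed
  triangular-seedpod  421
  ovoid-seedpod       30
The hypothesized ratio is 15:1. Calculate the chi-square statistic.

0.124

The 15:1 ratio has 16 parts, so with N = 451 the expected counts are:
  triangular-seedpod: 451 × 15/16 = 422.8125
  ovoid-seedpod: 451 × 1/16 = 28.1875
χ² = Σ (O − E)² / E
  triangular-seedpod: (421 − 422.8125)² / 422.8125 = 0.0078
  ovoid-seedpod: (30 − 28.1875)² / 28.1875 = 0.1165
χ² = 0.0078 + 0.1165 = 0.1243 ≈ 0.124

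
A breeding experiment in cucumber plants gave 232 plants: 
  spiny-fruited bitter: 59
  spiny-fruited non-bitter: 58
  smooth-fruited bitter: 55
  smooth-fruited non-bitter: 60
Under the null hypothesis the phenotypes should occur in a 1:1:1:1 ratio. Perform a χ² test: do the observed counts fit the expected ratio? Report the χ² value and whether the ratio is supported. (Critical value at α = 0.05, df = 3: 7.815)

The 1:1:1:1 ratio has 4 parts, so with N = 232 the expected counts are:
  spiny-fruited bitter: 232 × 1/4 = 58
  spiny-fruited non-bitter: 232 × 1/4 = 58
  smooth-fruited bitter: 232 × 1/4 = 58
  smooth-fruited non-bitter: 232 × 1/4 = 58
χ² = Σ (O − E)² / E
  spiny-fruited bitter: (59 − 58)² / 58 = 0.0172
  spiny-fruited non-bitter: (58 − 58)² / 58 = 0.0000
  smooth-fruited bitter: (55 − 58)² / 58 = 0.1552
  smooth-fruited non-bitter: (60 − 58)² / 58 = 0.0690
χ² = 0.0172 + 0.0000 + 0.1552 + 0.0690 = 0.2414 ≈ 0.241
Degrees of freedom = 4 − 1 = 3; critical value at α = 0.05 is 7.815.
Since 0.241 < 7.815, we fail to reject the null hypothesis — the data are consistent with the 1:1:1:1 ratio.

0.241; consistent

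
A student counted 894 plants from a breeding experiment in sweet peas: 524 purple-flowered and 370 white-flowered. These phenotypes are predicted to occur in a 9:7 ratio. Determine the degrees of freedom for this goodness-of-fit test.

1

A goodness-of-fit test with 2 phenotype classes has df = 2 − 1 = 1.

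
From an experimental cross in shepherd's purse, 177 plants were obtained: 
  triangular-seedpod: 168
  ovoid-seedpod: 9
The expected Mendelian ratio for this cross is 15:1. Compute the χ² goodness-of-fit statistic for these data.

Expected counts for N = 177 under a 15:1 ratio (total parts = 16):
  triangular-seedpod: 177 × 15/16 = 165.9375
  ovoid-seedpod: 177 × 1/16 = 11.0625
χ² = Σ (O − E)² / E
  triangular-seedpod: (168 − 165.9375)² / 165.9375 = 0.0256
  ovoid-seedpod: (9 − 11.0625)² / 11.0625 = 0.3845
χ² = 0.0256 + 0.3845 = 0.4101 ≈ 0.410

0.410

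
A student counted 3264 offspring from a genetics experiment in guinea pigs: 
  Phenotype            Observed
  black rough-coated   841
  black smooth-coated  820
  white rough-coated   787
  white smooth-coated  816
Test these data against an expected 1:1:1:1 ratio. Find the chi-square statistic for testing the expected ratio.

1.816

Total ratio parts = 4. Expected numbers out of 3264:
  black rough-coated: 3264 × 1/4 = 816
  black smooth-coated: 3264 × 1/4 = 816
  white rough-coated: 3264 × 1/4 = 816
  white smooth-coated: 3264 × 1/4 = 816
χ² = Σ (O − E)² / E
  black rough-coated: (841 − 816)² / 816 = 0.7659
  black smooth-coated: (820 − 816)² / 816 = 0.0196
  white rough-coated: (787 − 816)² / 816 = 1.0306
  white smooth-coated: (816 − 816)² / 816 = 0.0000
χ² = 0.7659 + 0.0196 + 1.0306 + 0.0000 = 1.8161 ≈ 1.816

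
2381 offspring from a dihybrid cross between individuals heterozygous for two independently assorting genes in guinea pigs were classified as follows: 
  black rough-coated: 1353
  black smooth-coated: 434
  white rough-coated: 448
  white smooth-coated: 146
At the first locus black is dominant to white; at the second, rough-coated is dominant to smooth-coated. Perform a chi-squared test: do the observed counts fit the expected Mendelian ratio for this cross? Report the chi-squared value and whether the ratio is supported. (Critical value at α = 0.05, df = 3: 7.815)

0.545; consistent

A dihybrid F₂ with independent assortment and complete dominance at both loci gives a 9:3:3:1 phenotypic ratio.
Under the 9:3:3:1 hypothesis (Σ ratio = 16, N = 2381):
  black rough-coated: 2381 × 9/16 = 1339.3125
  black smooth-coated: 2381 × 3/16 = 446.4375
  white rough-coated: 2381 × 3/16 = 446.4375
  white smooth-coated: 2381 × 1/16 = 148.8125
χ² = Σ (O − E)² / E
  black rough-coated: (1353 − 1339.3125)² / 1339.3125 = 0.1399
  black smooth-coated: (434 − 446.4375)² / 446.4375 = 0.3465
  white rough-coated: (448 − 446.4375)² / 446.4375 = 0.0055
  white smooth-coated: (146 − 148.8125)² / 148.8125 = 0.0532
χ² = 0.1399 + 0.3465 + 0.0055 + 0.0532 = 0.5451 ≈ 0.545
Degrees of freedom = 4 − 1 = 3; critical value at α = 0.05 is 7.815.
Since 0.545 < 7.815, we fail to reject the null hypothesis — the data are consistent with the 9:3:3:1 ratio.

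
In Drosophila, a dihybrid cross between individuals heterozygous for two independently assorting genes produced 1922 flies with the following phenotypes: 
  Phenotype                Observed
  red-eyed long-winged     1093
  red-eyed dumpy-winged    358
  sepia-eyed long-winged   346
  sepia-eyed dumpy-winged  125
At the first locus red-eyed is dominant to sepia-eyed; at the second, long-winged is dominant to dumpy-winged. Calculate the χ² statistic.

A dihybrid F₂ with independent assortment and complete dominance at both loci gives a 9:3:3:1 phenotypic ratio.
Under the 9:3:3:1 hypothesis (Σ ratio = 16, N = 1922):
  red-eyed long-winged: 1922 × 9/16 = 1081.125
  red-eyed dumpy-winged: 1922 × 3/16 = 360.375
  sepia-eyed long-winged: 1922 × 3/16 = 360.375
  sepia-eyed dumpy-winged: 1922 × 1/16 = 120.125
χ² = Σ (O − E)² / E
  red-eyed long-winged: (1093 − 1081.125)² / 1081.125 = 0.1304
  red-eyed dumpy-winged: (358 − 360.375)² / 360.375 = 0.0157
  sepia-eyed long-winged: (346 − 360.375)² / 360.375 = 0.5734
  sepia-eyed dumpy-winged: (125 − 120.125)² / 120.125 = 0.1978
χ² = 0.1304 + 0.0157 + 0.5734 + 0.1978 = 0.9173 ≈ 0.917

0.917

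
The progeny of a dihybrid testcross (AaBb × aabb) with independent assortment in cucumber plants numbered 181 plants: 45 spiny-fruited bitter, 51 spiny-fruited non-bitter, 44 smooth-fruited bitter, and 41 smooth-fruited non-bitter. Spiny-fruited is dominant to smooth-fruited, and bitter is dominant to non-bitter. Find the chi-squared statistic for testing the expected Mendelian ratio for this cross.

A dihybrid testcross with independent assortment gives a 1:1:1:1 ratio.
Total ratio parts = 4. Expected numbers out of 181:
  spiny-fruited bitter: 181 × 1/4 = 45.25
  spiny-fruited non-bitter: 181 × 1/4 = 45.25
  smooth-fruited bitter: 181 × 1/4 = 45.25
  smooth-fruited non-bitter: 181 × 1/4 = 45.25
χ² = Σ (O − E)² / E
  spiny-fruited bitter: (45 − 45.25)² / 45.25 = 0.0014
  spiny-fruited non-bitter: (51 − 45.25)² / 45.25 = 0.7307
  smooth-fruited bitter: (44 − 45.25)² / 45.25 = 0.0345
  smooth-fruited non-bitter: (41 − 45.25)² / 45.25 = 0.3992
χ² = 0.0014 + 0.7307 + 0.0345 + 0.3992 = 1.1658 ≈ 1.166

1.166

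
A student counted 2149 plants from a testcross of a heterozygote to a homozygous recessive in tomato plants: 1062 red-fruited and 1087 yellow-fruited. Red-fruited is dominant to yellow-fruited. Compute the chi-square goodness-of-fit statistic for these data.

0.291

A testcross of a heterozygote (Aa × aa) gives a 1:1 phenotypic ratio.
The 1:1 ratio has 2 parts, so with N = 2149 the expected counts are:
  red-fruited: 2149 × 1/2 = 1074.5
  yellow-fruited: 2149 × 1/2 = 1074.5
χ² = Σ (O − E)² / E
  red-fruited: (1062 − 1074.5)² / 1074.5 = 0.1454
  yellow-fruited: (1087 − 1074.5)² / 1074.5 = 0.1454
χ² = 0.1454 + 0.1454 = 0.2908 ≈ 0.291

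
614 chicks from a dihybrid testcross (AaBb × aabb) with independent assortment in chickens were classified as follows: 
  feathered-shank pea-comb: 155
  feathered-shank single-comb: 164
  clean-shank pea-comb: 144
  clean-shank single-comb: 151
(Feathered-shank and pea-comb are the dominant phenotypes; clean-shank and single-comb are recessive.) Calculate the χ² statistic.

A dihybrid testcross with independent assortment gives a 1:1:1:1 ratio.
Under the 1:1:1:1 hypothesis (Σ ratio = 4, N = 614):
  feathered-shank pea-comb: 614 × 1/4 = 153.5
  feathered-shank single-comb: 614 × 1/4 = 153.5
  clean-shank pea-comb: 614 × 1/4 = 153.5
  clean-shank single-comb: 614 × 1/4 = 153.5
χ² = Σ (O − E)² / E
  feathered-shank pea-comb: (155 − 153.5)² / 153.5 = 0.0147
  feathered-shank single-comb: (164 − 153.5)² / 153.5 = 0.7182
  clean-shank pea-comb: (144 − 153.5)² / 153.5 = 0.5879
  clean-shank single-comb: (151 − 153.5)² / 153.5 = 0.0407
χ² = 0.0147 + 0.7182 + 0.5879 + 0.0407 = 1.3615 ≈ 1.362

1.362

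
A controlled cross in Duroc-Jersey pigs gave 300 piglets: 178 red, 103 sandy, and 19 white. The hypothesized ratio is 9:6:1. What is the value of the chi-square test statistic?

Expected counts for N = 300 under a 9:6:1 ratio (total parts = 16):
  red: 300 × 9/16 = 168.75
  sandy: 300 × 6/16 = 112.5
  white: 300 × 1/16 = 18.75
χ² = Σ (O − E)² / E
  red: (178 − 168.75)² / 168.75 = 0.5070
  sandy: (103 − 112.5)² / 112.5 = 0.8022
  white: (19 − 18.75)² / 18.75 = 0.0033
χ² = 0.5070 + 0.8022 + 0.0033 = 1.3125 ≈ 1.313

1.313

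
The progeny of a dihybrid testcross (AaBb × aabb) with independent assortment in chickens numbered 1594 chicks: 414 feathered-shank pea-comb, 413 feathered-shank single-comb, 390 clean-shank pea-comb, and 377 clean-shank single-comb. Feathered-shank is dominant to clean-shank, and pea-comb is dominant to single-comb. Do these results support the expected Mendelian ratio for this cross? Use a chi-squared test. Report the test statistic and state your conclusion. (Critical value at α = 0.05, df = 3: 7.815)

2.472; consistent

A dihybrid testcross with independent assortment gives a 1:1:1:1 ratio.
The 1:1:1:1 ratio has 4 parts, so with N = 1594 the expected counts are:
  feathered-shank pea-comb: 1594 × 1/4 = 398.5
  feathered-shank single-comb: 1594 × 1/4 = 398.5
  clean-shank pea-comb: 1594 × 1/4 = 398.5
  clean-shank single-comb: 1594 × 1/4 = 398.5
χ² = Σ (O − E)² / E
  feathered-shank pea-comb: (414 − 398.5)² / 398.5 = 0.6029
  feathered-shank single-comb: (413 − 398.5)² / 398.5 = 0.5276
  clean-shank pea-comb: (390 − 398.5)² / 398.5 = 0.1813
  clean-shank single-comb: (377 − 398.5)² / 398.5 = 1.1600
χ² = 0.6029 + 0.5276 + 0.1813 + 1.1600 = 2.4718 ≈ 2.472
Degrees of freedom = 4 − 1 = 3; critical value at α = 0.05 is 7.815.
Since 2.472 < 7.815, we fail to reject the null hypothesis — the data are consistent with the 1:1:1:1 ratio.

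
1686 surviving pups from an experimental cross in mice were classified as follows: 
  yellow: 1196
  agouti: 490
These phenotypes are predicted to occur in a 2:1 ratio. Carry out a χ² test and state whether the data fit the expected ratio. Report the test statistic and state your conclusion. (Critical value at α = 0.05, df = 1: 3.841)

13.836; not consistent

Total ratio parts = 3. Expected numbers out of 1686:
  yellow: 1686 × 2/3 = 1124
  agouti: 1686 × 1/3 = 562
χ² = Σ (O − E)² / E
  yellow: (1196 − 1124)² / 1124 = 4.6121
  agouti: (490 − 562)² / 562 = 9.2242
χ² = 4.6121 + 9.2242 = 13.8363 ≈ 13.836
Degrees of freedom = 2 − 1 = 1; critical value at α = 0.05 is 3.841.
Since 13.836 > 3.841, we reject the null hypothesis — the data do not fit the 2:1 ratio.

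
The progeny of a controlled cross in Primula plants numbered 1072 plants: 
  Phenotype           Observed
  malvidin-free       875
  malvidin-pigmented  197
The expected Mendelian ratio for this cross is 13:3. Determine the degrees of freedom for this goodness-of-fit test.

1

A goodness-of-fit test with 2 phenotype classes has df = 2 − 1 = 1.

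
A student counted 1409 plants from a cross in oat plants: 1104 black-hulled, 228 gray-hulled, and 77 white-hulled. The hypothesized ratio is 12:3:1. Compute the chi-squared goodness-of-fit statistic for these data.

8.459

Under the 12:3:1 hypothesis (Σ ratio = 16, N = 1409):
  black-hulled: 1409 × 12/16 = 1056.75
  gray-hulled: 1409 × 3/16 = 264.1875
  white-hulled: 1409 × 1/16 = 88.0625
χ² = Σ (O − E)² / E
  black-hulled: (1104 − 1056.75)² / 1056.75 = 2.1127
  gray-hulled: (228 − 264.1875)² / 264.1875 = 4.9568
  white-hulled: (77 − 88.0625)² / 88.0625 = 1.3897
χ² = 2.1127 + 4.9568 + 1.3897 = 8.4592 ≈ 8.459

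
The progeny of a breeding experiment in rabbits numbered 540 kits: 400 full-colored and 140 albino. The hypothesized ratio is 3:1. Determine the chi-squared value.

Expected counts for N = 540 under a 3:1 ratio (total parts = 4):
  full-colored: 540 × 3/4 = 405
  albino: 540 × 1/4 = 135
χ² = Σ (O − E)² / E
  full-colored: (400 − 405)² / 405 = 0.0617
  albino: (140 − 135)² / 135 = 0.1852
χ² = 0.0617 + 0.1852 = 0.2469 ≈ 0.247

0.247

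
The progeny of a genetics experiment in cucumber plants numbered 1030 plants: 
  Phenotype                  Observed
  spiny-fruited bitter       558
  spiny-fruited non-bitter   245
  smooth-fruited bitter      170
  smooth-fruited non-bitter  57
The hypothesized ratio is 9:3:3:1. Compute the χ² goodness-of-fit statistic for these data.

18.337

Expected counts for N = 1030 under a 9:3:3:1 ratio (total parts = 16):
  spiny-fruited bitter: 1030 × 9/16 = 579.375
  spiny-fruited non-bitter: 1030 × 3/16 = 193.125
  smooth-fruited bitter: 1030 × 3/16 = 193.125
  smooth-fruited non-bitter: 1030 × 1/16 = 64.375
χ² = Σ (O − E)² / E
  spiny-fruited bitter: (558 − 579.375)² / 579.375 = 0.7886
  spiny-fruited non-bitter: (245 − 193.125)² / 193.125 = 13.9341
  smooth-fruited bitter: (170 − 193.125)² / 193.125 = 2.7690
  smooth-fruited non-bitter: (57 − 64.375)² / 64.375 = 0.8449
χ² = 0.7886 + 13.9341 + 2.7690 + 0.8449 = 18.3366 ≈ 18.337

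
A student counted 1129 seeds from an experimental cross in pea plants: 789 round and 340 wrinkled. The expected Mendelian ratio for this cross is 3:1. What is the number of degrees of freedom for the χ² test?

A goodness-of-fit test with 2 phenotype classes has df = 2 − 1 = 1.

1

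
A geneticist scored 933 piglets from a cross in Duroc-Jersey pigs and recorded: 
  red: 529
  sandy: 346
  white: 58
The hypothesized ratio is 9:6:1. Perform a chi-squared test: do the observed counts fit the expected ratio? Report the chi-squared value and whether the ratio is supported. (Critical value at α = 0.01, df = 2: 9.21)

0.078; consistent

Expected counts for N = 933 under a 9:6:1 ratio (total parts = 16):
  red: 933 × 9/16 = 524.8125
  sandy: 933 × 6/16 = 349.875
  white: 933 × 1/16 = 58.3125
χ² = Σ (O − E)² / E
  red: (529 − 524.8125)² / 524.8125 = 0.0334
  sandy: (346 − 349.875)² / 349.875 = 0.0429
  white: (58 − 58.3125)² / 58.3125 = 0.0017
χ² = 0.0334 + 0.0429 + 0.0017 = 0.078
Degrees of freedom = 3 − 1 = 2; critical value at α = 0.01 is 9.21.
Since 0.078 < 9.21, we fail to reject the null hypothesis — the data are consistent with the 9:6:1 ratio.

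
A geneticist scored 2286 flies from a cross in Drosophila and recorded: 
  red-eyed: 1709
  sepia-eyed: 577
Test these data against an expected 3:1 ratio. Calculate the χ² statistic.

Total ratio parts = 4. Expected numbers out of 2286:
  red-eyed: 2286 × 3/4 = 1714.5
  sepia-eyed: 2286 × 1/4 = 571.5
χ² = Σ (O − E)² / E
  red-eyed: (1709 − 1714.5)² / 1714.5 = 0.0176
  sepia-eyed: (577 − 571.5)² / 571.5 = 0.0529
χ² = 0.0176 + 0.0529 = 0.0705 ≈ 0.071

0.071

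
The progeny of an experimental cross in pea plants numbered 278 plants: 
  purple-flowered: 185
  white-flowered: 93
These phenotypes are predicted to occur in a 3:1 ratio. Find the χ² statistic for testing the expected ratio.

Expected counts for N = 278 under a 3:1 ratio (total parts = 4):
  purple-flowered: 278 × 3/4 = 208.5
  white-flowered: 278 × 1/4 = 69.5
χ² = Σ (O − E)² / E
  purple-flowered: (185 − 208.5)² / 208.5 = 2.6487
  white-flowered: (93 − 69.5)² / 69.5 = 7.9460
χ² = 2.6487 + 7.9460 = 10.5947 ≈ 10.595

10.595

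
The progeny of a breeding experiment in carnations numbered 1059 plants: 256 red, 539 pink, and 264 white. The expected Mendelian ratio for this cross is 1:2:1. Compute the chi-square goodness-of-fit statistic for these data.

Expected counts for N = 1059 under a 1:2:1 ratio (total parts = 4):
  red: 1059 × 1/4 = 264.75
  pink: 1059 × 2/4 = 529.5
  white: 1059 × 1/4 = 264.75
χ² = Σ (O − E)² / E
  red: (256 − 264.75)² / 264.75 = 0.2892
  pink: (539 − 529.5)² / 529.5 = 0.1704
  white: (264 − 264.75)² / 264.75 = 0.0021
χ² = 0.2892 + 0.1704 + 0.0021 = 0.4617 ≈ 0.462

0.462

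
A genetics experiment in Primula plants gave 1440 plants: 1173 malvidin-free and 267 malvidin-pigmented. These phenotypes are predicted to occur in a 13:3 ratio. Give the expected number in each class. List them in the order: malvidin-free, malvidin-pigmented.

Under the 13:3 hypothesis (Σ ratio = 16, N = 1440):
  malvidin-free: 1440 × 13/16 = 1170
  malvidin-pigmented: 1440 × 3/16 = 270

1170, 270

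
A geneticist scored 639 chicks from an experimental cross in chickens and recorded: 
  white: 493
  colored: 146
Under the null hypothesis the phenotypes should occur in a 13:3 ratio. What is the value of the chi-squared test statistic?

Expected counts for N = 639 under a 13:3 ratio (total parts = 16):
  white: 639 × 13/16 = 519.1875
  colored: 639 × 3/16 = 119.8125
χ² = Σ (O − E)² / E
  white: (493 − 519.1875)² / 519.1875 = 1.3209
  colored: (146 − 119.8125)² / 119.8125 = 5.7238
χ² = 1.3209 + 5.7238 = 7.0447 ≈ 7.045

7.045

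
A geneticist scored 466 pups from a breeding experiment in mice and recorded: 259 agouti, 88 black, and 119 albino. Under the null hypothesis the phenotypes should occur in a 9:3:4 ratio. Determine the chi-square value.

0.095

Expected counts for N = 466 under a 9:3:4 ratio (total parts = 16):
  agouti: 466 × 9/16 = 262.125
  black: 466 × 3/16 = 87.375
  albino: 466 × 4/16 = 116.5
χ² = Σ (O − E)² / E
  agouti: (259 − 262.125)² / 262.125 = 0.0373
  black: (88 − 87.375)² / 87.375 = 0.0045
  albino: (119 − 116.5)² / 116.5 = 0.0536
χ² = 0.0373 + 0.0045 + 0.0536 = 0.0954 ≈ 0.095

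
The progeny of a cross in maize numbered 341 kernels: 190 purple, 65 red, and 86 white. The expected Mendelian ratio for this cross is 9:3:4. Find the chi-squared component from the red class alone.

0.018

Total ratio parts = 16. Expected numbers out of 341:
  purple: 341 × 9/16 = 191.8125
  red: 341 × 3/16 = 63.9375
  white: 341 × 4/16 = 85.25
Contribution of red: (65 − 63.9375)² / 63.9375 = 0.0177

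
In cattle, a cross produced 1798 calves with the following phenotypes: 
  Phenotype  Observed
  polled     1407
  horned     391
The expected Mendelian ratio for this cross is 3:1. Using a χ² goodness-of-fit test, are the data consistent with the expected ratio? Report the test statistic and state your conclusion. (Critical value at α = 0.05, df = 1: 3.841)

Under the 3:1 hypothesis (Σ ratio = 4, N = 1798):
  polled: 1798 × 3/4 = 1348.5
  horned: 1798 × 1/4 = 449.5
χ² = Σ (O − E)² / E
  polled: (1407 − 1348.5)² / 1348.5 = 2.5378
  horned: (391 − 449.5)² / 449.5 = 7.6135
χ² = 2.5378 + 7.6135 = 10.1513 ≈ 10.151
Degrees of freedom = 2 − 1 = 1; critical value at α = 0.05 is 3.841.
Since 10.151 > 3.841, we reject the null hypothesis — the data do not fit the 3:1 ratio.

10.151; not consistent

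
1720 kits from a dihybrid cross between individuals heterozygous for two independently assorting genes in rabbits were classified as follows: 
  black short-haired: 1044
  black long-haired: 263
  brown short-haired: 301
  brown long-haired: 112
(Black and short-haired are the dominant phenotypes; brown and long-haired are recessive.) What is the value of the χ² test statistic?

A dihybrid F₂ with independent assortment and complete dominance at both loci gives a 9:3:3:1 phenotypic ratio.
Under the 9:3:3:1 hypothesis (Σ ratio = 16, N = 1720):
  black short-haired: 1720 × 9/16 = 967.5
  black long-haired: 1720 × 3/16 = 322.5
  brown short-haired: 1720 × 3/16 = 322.5
  brown long-haired: 1720 × 1/16 = 107.5
χ² = Σ (O − E)² / E
  black short-haired: (1044 − 967.5)² / 967.5 = 6.0488
  black long-haired: (263 − 322.5)² / 322.5 = 10.9775
  brown short-haired: (301 − 322.5)² / 322.5 = 1.4333
  brown long-haired: (112 − 107.5)² / 107.5 = 0.1884
χ² = 6.0488 + 10.9775 + 1.4333 + 0.1884 = 18.648

18.648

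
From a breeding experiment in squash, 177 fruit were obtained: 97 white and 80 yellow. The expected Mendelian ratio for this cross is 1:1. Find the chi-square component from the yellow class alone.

0.816

Under the 1:1 hypothesis (Σ ratio = 2, N = 177):
  white: 177 × 1/2 = 88.5
  yellow: 177 × 1/2 = 88.5
Contribution of yellow: (80 − 88.5)² / 88.5 = 0.8164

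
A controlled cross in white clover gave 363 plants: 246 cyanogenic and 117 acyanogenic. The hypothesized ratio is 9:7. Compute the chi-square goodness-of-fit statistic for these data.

19.571

The 9:7 ratio has 16 parts, so with N = 363 the expected counts are:
  cyanogenic: 363 × 9/16 = 204.1875
  acyanogenic: 363 × 7/16 = 158.8125
χ² = Σ (O − E)² / E
  cyanogenic: (246 − 204.1875)² / 204.1875 = 8.5622
  acyanogenic: (117 − 158.8125)² / 158.8125 = 11.0085
χ² = 8.5622 + 11.0085 = 19.5707 ≈ 19.571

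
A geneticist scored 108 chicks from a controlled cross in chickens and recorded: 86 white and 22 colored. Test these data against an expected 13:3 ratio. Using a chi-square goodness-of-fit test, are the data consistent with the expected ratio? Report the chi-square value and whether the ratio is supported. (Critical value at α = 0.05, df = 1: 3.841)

0.186; consistent

Under the 13:3 hypothesis (Σ ratio = 16, N = 108):
  white: 108 × 13/16 = 87.75
  colored: 108 × 3/16 = 20.25
χ² = Σ (O − E)² / E
  white: (86 − 87.75)² / 87.75 = 0.0349
  colored: (22 − 20.25)² / 20.25 = 0.1512
χ² = 0.0349 + 0.1512 = 0.1861 ≈ 0.186
Degrees of freedom = 2 − 1 = 1; critical value at α = 0.05 is 3.841.
Since 0.186 < 3.841, we fail to reject the null hypothesis — the data are consistent with the 13:3 ratio.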